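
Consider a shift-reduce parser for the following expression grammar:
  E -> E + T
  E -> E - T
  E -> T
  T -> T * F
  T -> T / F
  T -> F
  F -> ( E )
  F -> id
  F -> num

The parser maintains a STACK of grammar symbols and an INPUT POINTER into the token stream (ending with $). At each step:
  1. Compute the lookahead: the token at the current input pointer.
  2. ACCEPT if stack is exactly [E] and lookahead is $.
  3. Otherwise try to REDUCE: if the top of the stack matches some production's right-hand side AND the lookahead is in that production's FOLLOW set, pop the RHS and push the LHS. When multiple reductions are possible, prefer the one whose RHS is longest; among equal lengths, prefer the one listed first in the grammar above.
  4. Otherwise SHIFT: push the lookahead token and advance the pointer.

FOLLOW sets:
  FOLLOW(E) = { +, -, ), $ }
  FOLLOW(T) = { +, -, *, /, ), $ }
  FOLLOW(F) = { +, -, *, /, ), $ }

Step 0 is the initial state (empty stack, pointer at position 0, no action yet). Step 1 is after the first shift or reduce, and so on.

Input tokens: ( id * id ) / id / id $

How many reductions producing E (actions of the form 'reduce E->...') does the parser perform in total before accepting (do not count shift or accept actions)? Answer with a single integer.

Step 1: shift (. Stack=[(] ptr=1 lookahead=id remaining=[id * id ) / id / id $]
Step 2: shift id. Stack=[( id] ptr=2 lookahead=* remaining=[* id ) / id / id $]
Step 3: reduce F->id. Stack=[( F] ptr=2 lookahead=* remaining=[* id ) / id / id $]
Step 4: reduce T->F. Stack=[( T] ptr=2 lookahead=* remaining=[* id ) / id / id $]
Step 5: shift *. Stack=[( T *] ptr=3 lookahead=id remaining=[id ) / id / id $]
Step 6: shift id. Stack=[( T * id] ptr=4 lookahead=) remaining=[) / id / id $]
Step 7: reduce F->id. Stack=[( T * F] ptr=4 lookahead=) remaining=[) / id / id $]
Step 8: reduce T->T * F. Stack=[( T] ptr=4 lookahead=) remaining=[) / id / id $]
Step 9: reduce E->T. Stack=[( E] ptr=4 lookahead=) remaining=[) / id / id $]
Step 10: shift ). Stack=[( E )] ptr=5 lookahead=/ remaining=[/ id / id $]
Step 11: reduce F->( E ). Stack=[F] ptr=5 lookahead=/ remaining=[/ id / id $]
Step 12: reduce T->F. Stack=[T] ptr=5 lookahead=/ remaining=[/ id / id $]
Step 13: shift /. Stack=[T /] ptr=6 lookahead=id remaining=[id / id $]
Step 14: shift id. Stack=[T / id] ptr=7 lookahead=/ remaining=[/ id $]
Step 15: reduce F->id. Stack=[T / F] ptr=7 lookahead=/ remaining=[/ id $]
Step 16: reduce T->T / F. Stack=[T] ptr=7 lookahead=/ remaining=[/ id $]
Step 17: shift /. Stack=[T /] ptr=8 lookahead=id remaining=[id $]
Step 18: shift id. Stack=[T / id] ptr=9 lookahead=$ remaining=[$]
Step 19: reduce F->id. Stack=[T / F] ptr=9 lookahead=$ remaining=[$]
Step 20: reduce T->T / F. Stack=[T] ptr=9 lookahead=$ remaining=[$]
Step 21: reduce E->T. Stack=[E] ptr=9 lookahead=$ remaining=[$]
Step 22: accept. Stack=[E] ptr=9 lookahead=$ remaining=[$]

Answer: 2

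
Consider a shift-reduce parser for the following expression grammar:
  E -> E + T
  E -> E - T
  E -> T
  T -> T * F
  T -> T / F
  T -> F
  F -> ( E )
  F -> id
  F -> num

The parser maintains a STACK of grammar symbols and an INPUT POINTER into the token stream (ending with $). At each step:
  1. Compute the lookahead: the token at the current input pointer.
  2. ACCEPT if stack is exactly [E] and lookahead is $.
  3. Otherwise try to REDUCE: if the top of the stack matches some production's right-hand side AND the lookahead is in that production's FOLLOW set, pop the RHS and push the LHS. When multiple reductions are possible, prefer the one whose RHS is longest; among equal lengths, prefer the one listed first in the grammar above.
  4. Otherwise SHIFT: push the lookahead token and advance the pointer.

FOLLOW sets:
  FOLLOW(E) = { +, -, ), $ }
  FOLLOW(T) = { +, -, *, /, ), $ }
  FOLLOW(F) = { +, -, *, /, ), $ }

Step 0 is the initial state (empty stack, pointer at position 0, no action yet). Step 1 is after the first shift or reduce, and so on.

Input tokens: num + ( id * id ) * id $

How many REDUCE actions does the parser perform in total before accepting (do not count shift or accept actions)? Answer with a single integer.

Answer: 13

Derivation:
Step 1: shift num. Stack=[num] ptr=1 lookahead=+ remaining=[+ ( id * id ) * id $]
Step 2: reduce F->num. Stack=[F] ptr=1 lookahead=+ remaining=[+ ( id * id ) * id $]
Step 3: reduce T->F. Stack=[T] ptr=1 lookahead=+ remaining=[+ ( id * id ) * id $]
Step 4: reduce E->T. Stack=[E] ptr=1 lookahead=+ remaining=[+ ( id * id ) * id $]
Step 5: shift +. Stack=[E +] ptr=2 lookahead=( remaining=[( id * id ) * id $]
Step 6: shift (. Stack=[E + (] ptr=3 lookahead=id remaining=[id * id ) * id $]
Step 7: shift id. Stack=[E + ( id] ptr=4 lookahead=* remaining=[* id ) * id $]
Step 8: reduce F->id. Stack=[E + ( F] ptr=4 lookahead=* remaining=[* id ) * id $]
Step 9: reduce T->F. Stack=[E + ( T] ptr=4 lookahead=* remaining=[* id ) * id $]
Step 10: shift *. Stack=[E + ( T *] ptr=5 lookahead=id remaining=[id ) * id $]
Step 11: shift id. Stack=[E + ( T * id] ptr=6 lookahead=) remaining=[) * id $]
Step 12: reduce F->id. Stack=[E + ( T * F] ptr=6 lookahead=) remaining=[) * id $]
Step 13: reduce T->T * F. Stack=[E + ( T] ptr=6 lookahead=) remaining=[) * id $]
Step 14: reduce E->T. Stack=[E + ( E] ptr=6 lookahead=) remaining=[) * id $]
Step 15: shift ). Stack=[E + ( E )] ptr=7 lookahead=* remaining=[* id $]
Step 16: reduce F->( E ). Stack=[E + F] ptr=7 lookahead=* remaining=[* id $]
Step 17: reduce T->F. Stack=[E + T] ptr=7 lookahead=* remaining=[* id $]
Step 18: shift *. Stack=[E + T *] ptr=8 lookahead=id remaining=[id $]
Step 19: shift id. Stack=[E + T * id] ptr=9 lookahead=$ remaining=[$]
Step 20: reduce F->id. Stack=[E + T * F] ptr=9 lookahead=$ remaining=[$]
Step 21: reduce T->T * F. Stack=[E + T] ptr=9 lookahead=$ remaining=[$]
Step 22: reduce E->E + T. Stack=[E] ptr=9 lookahead=$ remaining=[$]
Step 23: accept. Stack=[E] ptr=9 lookahead=$ remaining=[$]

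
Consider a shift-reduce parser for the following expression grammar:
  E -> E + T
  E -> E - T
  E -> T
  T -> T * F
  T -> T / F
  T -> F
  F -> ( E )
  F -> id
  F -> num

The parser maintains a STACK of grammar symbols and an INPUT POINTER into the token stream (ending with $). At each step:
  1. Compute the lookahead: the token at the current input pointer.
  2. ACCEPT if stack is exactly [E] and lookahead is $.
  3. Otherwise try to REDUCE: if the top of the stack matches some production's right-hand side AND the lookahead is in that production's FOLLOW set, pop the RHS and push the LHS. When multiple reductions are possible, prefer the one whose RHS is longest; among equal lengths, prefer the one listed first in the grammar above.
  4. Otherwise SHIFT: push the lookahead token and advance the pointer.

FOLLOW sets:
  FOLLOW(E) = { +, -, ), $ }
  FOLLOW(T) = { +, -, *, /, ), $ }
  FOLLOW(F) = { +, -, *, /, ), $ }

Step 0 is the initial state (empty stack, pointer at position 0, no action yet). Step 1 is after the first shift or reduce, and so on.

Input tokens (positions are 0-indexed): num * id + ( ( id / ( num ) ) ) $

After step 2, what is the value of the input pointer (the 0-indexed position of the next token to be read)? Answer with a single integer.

Answer: 1

Derivation:
Step 1: shift num. Stack=[num] ptr=1 lookahead=* remaining=[* id + ( ( id / ( num ) ) ) $]
Step 2: reduce F->num. Stack=[F] ptr=1 lookahead=* remaining=[* id + ( ( id / ( num ) ) ) $]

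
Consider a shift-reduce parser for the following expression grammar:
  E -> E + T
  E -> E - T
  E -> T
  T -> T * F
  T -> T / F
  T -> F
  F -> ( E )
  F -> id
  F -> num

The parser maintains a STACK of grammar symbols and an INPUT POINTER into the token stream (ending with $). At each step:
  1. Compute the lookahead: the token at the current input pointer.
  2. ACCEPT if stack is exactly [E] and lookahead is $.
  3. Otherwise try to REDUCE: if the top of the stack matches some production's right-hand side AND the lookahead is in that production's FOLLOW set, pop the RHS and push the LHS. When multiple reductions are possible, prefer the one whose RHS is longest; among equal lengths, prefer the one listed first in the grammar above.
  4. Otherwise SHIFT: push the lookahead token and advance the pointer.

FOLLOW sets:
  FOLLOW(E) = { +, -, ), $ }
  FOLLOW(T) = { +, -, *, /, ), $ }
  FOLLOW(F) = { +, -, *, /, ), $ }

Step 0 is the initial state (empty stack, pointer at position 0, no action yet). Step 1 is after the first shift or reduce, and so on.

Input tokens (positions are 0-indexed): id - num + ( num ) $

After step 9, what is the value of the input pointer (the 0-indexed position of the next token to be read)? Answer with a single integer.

Step 1: shift id. Stack=[id] ptr=1 lookahead=- remaining=[- num + ( num ) $]
Step 2: reduce F->id. Stack=[F] ptr=1 lookahead=- remaining=[- num + ( num ) $]
Step 3: reduce T->F. Stack=[T] ptr=1 lookahead=- remaining=[- num + ( num ) $]
Step 4: reduce E->T. Stack=[E] ptr=1 lookahead=- remaining=[- num + ( num ) $]
Step 5: shift -. Stack=[E -] ptr=2 lookahead=num remaining=[num + ( num ) $]
Step 6: shift num. Stack=[E - num] ptr=3 lookahead=+ remaining=[+ ( num ) $]
Step 7: reduce F->num. Stack=[E - F] ptr=3 lookahead=+ remaining=[+ ( num ) $]
Step 8: reduce T->F. Stack=[E - T] ptr=3 lookahead=+ remaining=[+ ( num ) $]
Step 9: reduce E->E - T. Stack=[E] ptr=3 lookahead=+ remaining=[+ ( num ) $]

Answer: 3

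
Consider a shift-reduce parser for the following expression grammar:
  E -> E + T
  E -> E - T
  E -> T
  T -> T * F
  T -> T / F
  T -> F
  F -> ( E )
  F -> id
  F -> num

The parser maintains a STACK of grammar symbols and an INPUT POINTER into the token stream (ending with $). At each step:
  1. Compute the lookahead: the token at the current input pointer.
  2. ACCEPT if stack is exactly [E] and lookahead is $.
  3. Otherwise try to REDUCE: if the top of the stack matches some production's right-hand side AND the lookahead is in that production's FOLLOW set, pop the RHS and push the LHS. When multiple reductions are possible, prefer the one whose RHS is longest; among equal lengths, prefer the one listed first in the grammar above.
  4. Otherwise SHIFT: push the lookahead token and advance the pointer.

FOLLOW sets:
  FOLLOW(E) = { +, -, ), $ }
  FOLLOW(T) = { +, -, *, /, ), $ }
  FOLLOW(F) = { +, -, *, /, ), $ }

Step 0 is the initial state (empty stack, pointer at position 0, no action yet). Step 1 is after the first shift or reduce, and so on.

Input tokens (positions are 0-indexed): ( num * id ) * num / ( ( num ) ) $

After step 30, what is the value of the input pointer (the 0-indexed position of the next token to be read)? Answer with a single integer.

Answer: 13

Derivation:
Step 1: shift (. Stack=[(] ptr=1 lookahead=num remaining=[num * id ) * num / ( ( num ) ) $]
Step 2: shift num. Stack=[( num] ptr=2 lookahead=* remaining=[* id ) * num / ( ( num ) ) $]
Step 3: reduce F->num. Stack=[( F] ptr=2 lookahead=* remaining=[* id ) * num / ( ( num ) ) $]
Step 4: reduce T->F. Stack=[( T] ptr=2 lookahead=* remaining=[* id ) * num / ( ( num ) ) $]
Step 5: shift *. Stack=[( T *] ptr=3 lookahead=id remaining=[id ) * num / ( ( num ) ) $]
Step 6: shift id. Stack=[( T * id] ptr=4 lookahead=) remaining=[) * num / ( ( num ) ) $]
Step 7: reduce F->id. Stack=[( T * F] ptr=4 lookahead=) remaining=[) * num / ( ( num ) ) $]
Step 8: reduce T->T * F. Stack=[( T] ptr=4 lookahead=) remaining=[) * num / ( ( num ) ) $]
Step 9: reduce E->T. Stack=[( E] ptr=4 lookahead=) remaining=[) * num / ( ( num ) ) $]
Step 10: shift ). Stack=[( E )] ptr=5 lookahead=* remaining=[* num / ( ( num ) ) $]
Step 11: reduce F->( E ). Stack=[F] ptr=5 lookahead=* remaining=[* num / ( ( num ) ) $]
Step 12: reduce T->F. Stack=[T] ptr=5 lookahead=* remaining=[* num / ( ( num ) ) $]
Step 13: shift *. Stack=[T *] ptr=6 lookahead=num remaining=[num / ( ( num ) ) $]
Step 14: shift num. Stack=[T * num] ptr=7 lookahead=/ remaining=[/ ( ( num ) ) $]
Step 15: reduce F->num. Stack=[T * F] ptr=7 lookahead=/ remaining=[/ ( ( num ) ) $]
Step 16: reduce T->T * F. Stack=[T] ptr=7 lookahead=/ remaining=[/ ( ( num ) ) $]
Step 17: shift /. Stack=[T /] ptr=8 lookahead=( remaining=[( ( num ) ) $]
Step 18: shift (. Stack=[T / (] ptr=9 lookahead=( remaining=[( num ) ) $]
Step 19: shift (. Stack=[T / ( (] ptr=10 lookahead=num remaining=[num ) ) $]
Step 20: shift num. Stack=[T / ( ( num] ptr=11 lookahead=) remaining=[) ) $]
Step 21: reduce F->num. Stack=[T / ( ( F] ptr=11 lookahead=) remaining=[) ) $]
Step 22: reduce T->F. Stack=[T / ( ( T] ptr=11 lookahead=) remaining=[) ) $]
Step 23: reduce E->T. Stack=[T / ( ( E] ptr=11 lookahead=) remaining=[) ) $]
Step 24: shift ). Stack=[T / ( ( E )] ptr=12 lookahead=) remaining=[) $]
Step 25: reduce F->( E ). Stack=[T / ( F] ptr=12 lookahead=) remaining=[) $]
Step 26: reduce T->F. Stack=[T / ( T] ptr=12 lookahead=) remaining=[) $]
Step 27: reduce E->T. Stack=[T / ( E] ptr=12 lookahead=) remaining=[) $]
Step 28: shift ). Stack=[T / ( E )] ptr=13 lookahead=$ remaining=[$]
Step 29: reduce F->( E ). Stack=[T / F] ptr=13 lookahead=$ remaining=[$]
Step 30: reduce T->T / F. Stack=[T] ptr=13 lookahead=$ remaining=[$]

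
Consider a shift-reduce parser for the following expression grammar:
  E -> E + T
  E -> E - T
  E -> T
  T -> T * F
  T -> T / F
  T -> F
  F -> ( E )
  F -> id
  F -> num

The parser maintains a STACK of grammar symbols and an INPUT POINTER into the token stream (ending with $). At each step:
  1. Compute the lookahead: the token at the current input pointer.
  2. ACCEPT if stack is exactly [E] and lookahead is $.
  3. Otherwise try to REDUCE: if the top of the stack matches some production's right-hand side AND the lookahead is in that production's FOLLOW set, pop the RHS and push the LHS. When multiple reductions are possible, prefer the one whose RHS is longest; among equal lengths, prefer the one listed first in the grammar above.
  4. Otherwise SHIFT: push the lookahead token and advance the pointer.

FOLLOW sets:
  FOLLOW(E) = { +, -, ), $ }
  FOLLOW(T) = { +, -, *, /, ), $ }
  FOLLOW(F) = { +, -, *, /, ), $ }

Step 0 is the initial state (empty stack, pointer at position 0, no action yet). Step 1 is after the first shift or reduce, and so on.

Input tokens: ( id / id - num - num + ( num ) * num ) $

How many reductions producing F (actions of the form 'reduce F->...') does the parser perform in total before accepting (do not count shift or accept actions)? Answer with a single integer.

Step 1: shift (. Stack=[(] ptr=1 lookahead=id remaining=[id / id - num - num + ( num ) * num ) $]
Step 2: shift id. Stack=[( id] ptr=2 lookahead=/ remaining=[/ id - num - num + ( num ) * num ) $]
Step 3: reduce F->id. Stack=[( F] ptr=2 lookahead=/ remaining=[/ id - num - num + ( num ) * num ) $]
Step 4: reduce T->F. Stack=[( T] ptr=2 lookahead=/ remaining=[/ id - num - num + ( num ) * num ) $]
Step 5: shift /. Stack=[( T /] ptr=3 lookahead=id remaining=[id - num - num + ( num ) * num ) $]
Step 6: shift id. Stack=[( T / id] ptr=4 lookahead=- remaining=[- num - num + ( num ) * num ) $]
Step 7: reduce F->id. Stack=[( T / F] ptr=4 lookahead=- remaining=[- num - num + ( num ) * num ) $]
Step 8: reduce T->T / F. Stack=[( T] ptr=4 lookahead=- remaining=[- num - num + ( num ) * num ) $]
Step 9: reduce E->T. Stack=[( E] ptr=4 lookahead=- remaining=[- num - num + ( num ) * num ) $]
Step 10: shift -. Stack=[( E -] ptr=5 lookahead=num remaining=[num - num + ( num ) * num ) $]
Step 11: shift num. Stack=[( E - num] ptr=6 lookahead=- remaining=[- num + ( num ) * num ) $]
Step 12: reduce F->num. Stack=[( E - F] ptr=6 lookahead=- remaining=[- num + ( num ) * num ) $]
Step 13: reduce T->F. Stack=[( E - T] ptr=6 lookahead=- remaining=[- num + ( num ) * num ) $]
Step 14: reduce E->E - T. Stack=[( E] ptr=6 lookahead=- remaining=[- num + ( num ) * num ) $]
Step 15: shift -. Stack=[( E -] ptr=7 lookahead=num remaining=[num + ( num ) * num ) $]
Step 16: shift num. Stack=[( E - num] ptr=8 lookahead=+ remaining=[+ ( num ) * num ) $]
Step 17: reduce F->num. Stack=[( E - F] ptr=8 lookahead=+ remaining=[+ ( num ) * num ) $]
Step 18: reduce T->F. Stack=[( E - T] ptr=8 lookahead=+ remaining=[+ ( num ) * num ) $]
Step 19: reduce E->E - T. Stack=[( E] ptr=8 lookahead=+ remaining=[+ ( num ) * num ) $]
Step 20: shift +. Stack=[( E +] ptr=9 lookahead=( remaining=[( num ) * num ) $]
Step 21: shift (. Stack=[( E + (] ptr=10 lookahead=num remaining=[num ) * num ) $]
Step 22: shift num. Stack=[( E + ( num] ptr=11 lookahead=) remaining=[) * num ) $]
Step 23: reduce F->num. Stack=[( E + ( F] ptr=11 lookahead=) remaining=[) * num ) $]
Step 24: reduce T->F. Stack=[( E + ( T] ptr=11 lookahead=) remaining=[) * num ) $]
Step 25: reduce E->T. Stack=[( E + ( E] ptr=11 lookahead=) remaining=[) * num ) $]
Step 26: shift ). Stack=[( E + ( E )] ptr=12 lookahead=* remaining=[* num ) $]
Step 27: reduce F->( E ). Stack=[( E + F] ptr=12 lookahead=* remaining=[* num ) $]
Step 28: reduce T->F. Stack=[( E + T] ptr=12 lookahead=* remaining=[* num ) $]
Step 29: shift *. Stack=[( E + T *] ptr=13 lookahead=num remaining=[num ) $]
Step 30: shift num. Stack=[( E + T * num] ptr=14 lookahead=) remaining=[) $]
Step 31: reduce F->num. Stack=[( E + T * F] ptr=14 lookahead=) remaining=[) $]
Step 32: reduce T->T * F. Stack=[( E + T] ptr=14 lookahead=) remaining=[) $]
Step 33: reduce E->E + T. Stack=[( E] ptr=14 lookahead=) remaining=[) $]
Step 34: shift ). Stack=[( E )] ptr=15 lookahead=$ remaining=[$]
Step 35: reduce F->( E ). Stack=[F] ptr=15 lookahead=$ remaining=[$]
Step 36: reduce T->F. Stack=[T] ptr=15 lookahead=$ remaining=[$]
Step 37: reduce E->T. Stack=[E] ptr=15 lookahead=$ remaining=[$]
Step 38: accept. Stack=[E] ptr=15 lookahead=$ remaining=[$]

Answer: 8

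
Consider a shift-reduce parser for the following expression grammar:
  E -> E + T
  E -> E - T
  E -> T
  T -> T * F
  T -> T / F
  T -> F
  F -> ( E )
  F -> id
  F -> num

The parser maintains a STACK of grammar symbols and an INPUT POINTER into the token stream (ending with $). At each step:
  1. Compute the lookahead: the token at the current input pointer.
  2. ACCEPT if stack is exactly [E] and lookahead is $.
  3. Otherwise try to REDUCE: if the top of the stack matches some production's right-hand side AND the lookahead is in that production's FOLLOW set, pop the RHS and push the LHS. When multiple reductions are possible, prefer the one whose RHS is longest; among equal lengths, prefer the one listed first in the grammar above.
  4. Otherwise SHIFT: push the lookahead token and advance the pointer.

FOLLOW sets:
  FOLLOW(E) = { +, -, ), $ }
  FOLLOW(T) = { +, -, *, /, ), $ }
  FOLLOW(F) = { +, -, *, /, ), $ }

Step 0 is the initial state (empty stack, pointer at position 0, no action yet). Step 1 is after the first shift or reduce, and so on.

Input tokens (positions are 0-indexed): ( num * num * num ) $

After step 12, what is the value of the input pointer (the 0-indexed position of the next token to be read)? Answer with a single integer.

Answer: 6

Derivation:
Step 1: shift (. Stack=[(] ptr=1 lookahead=num remaining=[num * num * num ) $]
Step 2: shift num. Stack=[( num] ptr=2 lookahead=* remaining=[* num * num ) $]
Step 3: reduce F->num. Stack=[( F] ptr=2 lookahead=* remaining=[* num * num ) $]
Step 4: reduce T->F. Stack=[( T] ptr=2 lookahead=* remaining=[* num * num ) $]
Step 5: shift *. Stack=[( T *] ptr=3 lookahead=num remaining=[num * num ) $]
Step 6: shift num. Stack=[( T * num] ptr=4 lookahead=* remaining=[* num ) $]
Step 7: reduce F->num. Stack=[( T * F] ptr=4 lookahead=* remaining=[* num ) $]
Step 8: reduce T->T * F. Stack=[( T] ptr=4 lookahead=* remaining=[* num ) $]
Step 9: shift *. Stack=[( T *] ptr=5 lookahead=num remaining=[num ) $]
Step 10: shift num. Stack=[( T * num] ptr=6 lookahead=) remaining=[) $]
Step 11: reduce F->num. Stack=[( T * F] ptr=6 lookahead=) remaining=[) $]
Step 12: reduce T->T * F. Stack=[( T] ptr=6 lookahead=) remaining=[) $]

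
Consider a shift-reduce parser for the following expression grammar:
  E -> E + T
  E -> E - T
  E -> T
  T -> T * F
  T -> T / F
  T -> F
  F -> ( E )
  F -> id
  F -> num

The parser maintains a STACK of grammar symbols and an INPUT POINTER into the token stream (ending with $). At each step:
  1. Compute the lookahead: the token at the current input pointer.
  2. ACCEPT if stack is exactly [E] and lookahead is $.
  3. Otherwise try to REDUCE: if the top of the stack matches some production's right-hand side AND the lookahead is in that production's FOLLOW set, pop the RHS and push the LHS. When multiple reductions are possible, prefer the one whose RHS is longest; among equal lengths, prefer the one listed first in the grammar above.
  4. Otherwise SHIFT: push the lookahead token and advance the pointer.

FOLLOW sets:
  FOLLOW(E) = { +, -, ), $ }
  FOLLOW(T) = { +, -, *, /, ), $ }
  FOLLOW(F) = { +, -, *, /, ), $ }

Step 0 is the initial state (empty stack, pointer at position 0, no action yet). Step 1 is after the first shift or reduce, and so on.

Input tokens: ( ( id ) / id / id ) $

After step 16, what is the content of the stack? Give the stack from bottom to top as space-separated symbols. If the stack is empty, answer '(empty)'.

Step 1: shift (. Stack=[(] ptr=1 lookahead=( remaining=[( id ) / id / id ) $]
Step 2: shift (. Stack=[( (] ptr=2 lookahead=id remaining=[id ) / id / id ) $]
Step 3: shift id. Stack=[( ( id] ptr=3 lookahead=) remaining=[) / id / id ) $]
Step 4: reduce F->id. Stack=[( ( F] ptr=3 lookahead=) remaining=[) / id / id ) $]
Step 5: reduce T->F. Stack=[( ( T] ptr=3 lookahead=) remaining=[) / id / id ) $]
Step 6: reduce E->T. Stack=[( ( E] ptr=3 lookahead=) remaining=[) / id / id ) $]
Step 7: shift ). Stack=[( ( E )] ptr=4 lookahead=/ remaining=[/ id / id ) $]
Step 8: reduce F->( E ). Stack=[( F] ptr=4 lookahead=/ remaining=[/ id / id ) $]
Step 9: reduce T->F. Stack=[( T] ptr=4 lookahead=/ remaining=[/ id / id ) $]
Step 10: shift /. Stack=[( T /] ptr=5 lookahead=id remaining=[id / id ) $]
Step 11: shift id. Stack=[( T / id] ptr=6 lookahead=/ remaining=[/ id ) $]
Step 12: reduce F->id. Stack=[( T / F] ptr=6 lookahead=/ remaining=[/ id ) $]
Step 13: reduce T->T / F. Stack=[( T] ptr=6 lookahead=/ remaining=[/ id ) $]
Step 14: shift /. Stack=[( T /] ptr=7 lookahead=id remaining=[id ) $]
Step 15: shift id. Stack=[( T / id] ptr=8 lookahead=) remaining=[) $]
Step 16: reduce F->id. Stack=[( T / F] ptr=8 lookahead=) remaining=[) $]

Answer: ( T / F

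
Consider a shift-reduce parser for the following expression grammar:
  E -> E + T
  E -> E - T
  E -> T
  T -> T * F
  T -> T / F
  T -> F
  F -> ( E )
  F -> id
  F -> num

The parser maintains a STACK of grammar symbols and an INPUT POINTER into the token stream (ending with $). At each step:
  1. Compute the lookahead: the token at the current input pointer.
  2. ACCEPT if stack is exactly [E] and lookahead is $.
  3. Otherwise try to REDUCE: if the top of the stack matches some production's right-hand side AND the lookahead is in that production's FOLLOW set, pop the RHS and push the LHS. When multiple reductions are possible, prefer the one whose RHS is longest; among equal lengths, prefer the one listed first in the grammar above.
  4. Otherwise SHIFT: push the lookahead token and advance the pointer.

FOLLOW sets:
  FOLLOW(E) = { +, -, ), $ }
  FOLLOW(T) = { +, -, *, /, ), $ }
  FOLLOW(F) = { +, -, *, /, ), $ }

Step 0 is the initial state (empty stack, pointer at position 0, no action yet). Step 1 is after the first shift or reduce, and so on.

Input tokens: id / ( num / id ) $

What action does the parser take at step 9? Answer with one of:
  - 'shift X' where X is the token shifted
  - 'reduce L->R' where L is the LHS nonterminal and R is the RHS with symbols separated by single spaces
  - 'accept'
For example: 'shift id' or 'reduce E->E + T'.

Answer: shift /

Derivation:
Step 1: shift id. Stack=[id] ptr=1 lookahead=/ remaining=[/ ( num / id ) $]
Step 2: reduce F->id. Stack=[F] ptr=1 lookahead=/ remaining=[/ ( num / id ) $]
Step 3: reduce T->F. Stack=[T] ptr=1 lookahead=/ remaining=[/ ( num / id ) $]
Step 4: shift /. Stack=[T /] ptr=2 lookahead=( remaining=[( num / id ) $]
Step 5: shift (. Stack=[T / (] ptr=3 lookahead=num remaining=[num / id ) $]
Step 6: shift num. Stack=[T / ( num] ptr=4 lookahead=/ remaining=[/ id ) $]
Step 7: reduce F->num. Stack=[T / ( F] ptr=4 lookahead=/ remaining=[/ id ) $]
Step 8: reduce T->F. Stack=[T / ( T] ptr=4 lookahead=/ remaining=[/ id ) $]
Step 9: shift /. Stack=[T / ( T /] ptr=5 lookahead=id remaining=[id ) $]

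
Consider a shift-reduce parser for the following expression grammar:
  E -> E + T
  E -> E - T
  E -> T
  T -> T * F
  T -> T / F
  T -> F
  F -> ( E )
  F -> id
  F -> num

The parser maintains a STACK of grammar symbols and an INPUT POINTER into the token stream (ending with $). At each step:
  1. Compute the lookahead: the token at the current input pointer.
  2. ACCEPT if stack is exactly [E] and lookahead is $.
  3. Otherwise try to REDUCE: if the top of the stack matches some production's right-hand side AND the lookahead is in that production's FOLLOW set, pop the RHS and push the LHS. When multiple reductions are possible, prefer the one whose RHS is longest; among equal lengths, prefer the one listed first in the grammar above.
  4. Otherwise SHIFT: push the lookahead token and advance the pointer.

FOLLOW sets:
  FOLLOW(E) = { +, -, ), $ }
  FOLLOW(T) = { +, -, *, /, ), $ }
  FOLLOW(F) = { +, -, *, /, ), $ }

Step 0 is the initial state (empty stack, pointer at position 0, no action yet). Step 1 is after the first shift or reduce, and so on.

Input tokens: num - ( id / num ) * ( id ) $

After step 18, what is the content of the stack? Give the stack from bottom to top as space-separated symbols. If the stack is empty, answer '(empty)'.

Step 1: shift num. Stack=[num] ptr=1 lookahead=- remaining=[- ( id / num ) * ( id ) $]
Step 2: reduce F->num. Stack=[F] ptr=1 lookahead=- remaining=[- ( id / num ) * ( id ) $]
Step 3: reduce T->F. Stack=[T] ptr=1 lookahead=- remaining=[- ( id / num ) * ( id ) $]
Step 4: reduce E->T. Stack=[E] ptr=1 lookahead=- remaining=[- ( id / num ) * ( id ) $]
Step 5: shift -. Stack=[E -] ptr=2 lookahead=( remaining=[( id / num ) * ( id ) $]
Step 6: shift (. Stack=[E - (] ptr=3 lookahead=id remaining=[id / num ) * ( id ) $]
Step 7: shift id. Stack=[E - ( id] ptr=4 lookahead=/ remaining=[/ num ) * ( id ) $]
Step 8: reduce F->id. Stack=[E - ( F] ptr=4 lookahead=/ remaining=[/ num ) * ( id ) $]
Step 9: reduce T->F. Stack=[E - ( T] ptr=4 lookahead=/ remaining=[/ num ) * ( id ) $]
Step 10: shift /. Stack=[E - ( T /] ptr=5 lookahead=num remaining=[num ) * ( id ) $]
Step 11: shift num. Stack=[E - ( T / num] ptr=6 lookahead=) remaining=[) * ( id ) $]
Step 12: reduce F->num. Stack=[E - ( T / F] ptr=6 lookahead=) remaining=[) * ( id ) $]
Step 13: reduce T->T / F. Stack=[E - ( T] ptr=6 lookahead=) remaining=[) * ( id ) $]
Step 14: reduce E->T. Stack=[E - ( E] ptr=6 lookahead=) remaining=[) * ( id ) $]
Step 15: shift ). Stack=[E - ( E )] ptr=7 lookahead=* remaining=[* ( id ) $]
Step 16: reduce F->( E ). Stack=[E - F] ptr=7 lookahead=* remaining=[* ( id ) $]
Step 17: reduce T->F. Stack=[E - T] ptr=7 lookahead=* remaining=[* ( id ) $]
Step 18: shift *. Stack=[E - T *] ptr=8 lookahead=( remaining=[( id ) $]

Answer: E - T *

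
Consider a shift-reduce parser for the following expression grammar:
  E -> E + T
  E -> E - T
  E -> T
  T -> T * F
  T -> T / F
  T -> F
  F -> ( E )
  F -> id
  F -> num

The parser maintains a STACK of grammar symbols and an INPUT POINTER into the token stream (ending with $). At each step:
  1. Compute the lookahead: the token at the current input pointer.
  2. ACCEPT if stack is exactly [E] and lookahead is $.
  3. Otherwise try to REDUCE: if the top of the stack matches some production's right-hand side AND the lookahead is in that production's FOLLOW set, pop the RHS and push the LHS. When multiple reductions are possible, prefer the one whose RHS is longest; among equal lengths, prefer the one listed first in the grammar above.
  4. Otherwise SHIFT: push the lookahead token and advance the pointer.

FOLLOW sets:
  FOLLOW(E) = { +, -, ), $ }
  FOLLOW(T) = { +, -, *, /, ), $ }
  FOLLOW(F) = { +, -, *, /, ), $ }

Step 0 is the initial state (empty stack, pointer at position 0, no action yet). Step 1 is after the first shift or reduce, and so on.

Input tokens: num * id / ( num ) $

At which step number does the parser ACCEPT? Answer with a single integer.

Step 1: shift num. Stack=[num] ptr=1 lookahead=* remaining=[* id / ( num ) $]
Step 2: reduce F->num. Stack=[F] ptr=1 lookahead=* remaining=[* id / ( num ) $]
Step 3: reduce T->F. Stack=[T] ptr=1 lookahead=* remaining=[* id / ( num ) $]
Step 4: shift *. Stack=[T *] ptr=2 lookahead=id remaining=[id / ( num ) $]
Step 5: shift id. Stack=[T * id] ptr=3 lookahead=/ remaining=[/ ( num ) $]
Step 6: reduce F->id. Stack=[T * F] ptr=3 lookahead=/ remaining=[/ ( num ) $]
Step 7: reduce T->T * F. Stack=[T] ptr=3 lookahead=/ remaining=[/ ( num ) $]
Step 8: shift /. Stack=[T /] ptr=4 lookahead=( remaining=[( num ) $]
Step 9: shift (. Stack=[T / (] ptr=5 lookahead=num remaining=[num ) $]
Step 10: shift num. Stack=[T / ( num] ptr=6 lookahead=) remaining=[) $]
Step 11: reduce F->num. Stack=[T / ( F] ptr=6 lookahead=) remaining=[) $]
Step 12: reduce T->F. Stack=[T / ( T] ptr=6 lookahead=) remaining=[) $]
Step 13: reduce E->T. Stack=[T / ( E] ptr=6 lookahead=) remaining=[) $]
Step 14: shift ). Stack=[T / ( E )] ptr=7 lookahead=$ remaining=[$]
Step 15: reduce F->( E ). Stack=[T / F] ptr=7 lookahead=$ remaining=[$]
Step 16: reduce T->T / F. Stack=[T] ptr=7 lookahead=$ remaining=[$]
Step 17: reduce E->T. Stack=[E] ptr=7 lookahead=$ remaining=[$]
Step 18: accept. Stack=[E] ptr=7 lookahead=$ remaining=[$]

Answer: 18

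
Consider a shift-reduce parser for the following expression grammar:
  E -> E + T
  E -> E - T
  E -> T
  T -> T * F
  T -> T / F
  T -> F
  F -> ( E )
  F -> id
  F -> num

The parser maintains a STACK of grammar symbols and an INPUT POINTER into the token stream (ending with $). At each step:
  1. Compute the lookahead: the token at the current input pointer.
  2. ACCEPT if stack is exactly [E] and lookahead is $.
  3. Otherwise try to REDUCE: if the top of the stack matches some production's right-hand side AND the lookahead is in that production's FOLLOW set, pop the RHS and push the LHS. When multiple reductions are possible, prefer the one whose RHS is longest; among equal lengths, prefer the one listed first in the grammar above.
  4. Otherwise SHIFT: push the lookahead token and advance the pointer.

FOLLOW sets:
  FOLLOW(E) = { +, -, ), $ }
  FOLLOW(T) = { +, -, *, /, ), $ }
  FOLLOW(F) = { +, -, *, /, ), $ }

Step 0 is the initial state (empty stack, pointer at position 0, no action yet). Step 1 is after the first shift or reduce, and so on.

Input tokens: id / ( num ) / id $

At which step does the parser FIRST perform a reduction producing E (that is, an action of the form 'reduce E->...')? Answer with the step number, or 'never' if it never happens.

Answer: 9

Derivation:
Step 1: shift id. Stack=[id] ptr=1 lookahead=/ remaining=[/ ( num ) / id $]
Step 2: reduce F->id. Stack=[F] ptr=1 lookahead=/ remaining=[/ ( num ) / id $]
Step 3: reduce T->F. Stack=[T] ptr=1 lookahead=/ remaining=[/ ( num ) / id $]
Step 4: shift /. Stack=[T /] ptr=2 lookahead=( remaining=[( num ) / id $]
Step 5: shift (. Stack=[T / (] ptr=3 lookahead=num remaining=[num ) / id $]
Step 6: shift num. Stack=[T / ( num] ptr=4 lookahead=) remaining=[) / id $]
Step 7: reduce F->num. Stack=[T / ( F] ptr=4 lookahead=) remaining=[) / id $]
Step 8: reduce T->F. Stack=[T / ( T] ptr=4 lookahead=) remaining=[) / id $]
Step 9: reduce E->T. Stack=[T / ( E] ptr=4 lookahead=) remaining=[) / id $]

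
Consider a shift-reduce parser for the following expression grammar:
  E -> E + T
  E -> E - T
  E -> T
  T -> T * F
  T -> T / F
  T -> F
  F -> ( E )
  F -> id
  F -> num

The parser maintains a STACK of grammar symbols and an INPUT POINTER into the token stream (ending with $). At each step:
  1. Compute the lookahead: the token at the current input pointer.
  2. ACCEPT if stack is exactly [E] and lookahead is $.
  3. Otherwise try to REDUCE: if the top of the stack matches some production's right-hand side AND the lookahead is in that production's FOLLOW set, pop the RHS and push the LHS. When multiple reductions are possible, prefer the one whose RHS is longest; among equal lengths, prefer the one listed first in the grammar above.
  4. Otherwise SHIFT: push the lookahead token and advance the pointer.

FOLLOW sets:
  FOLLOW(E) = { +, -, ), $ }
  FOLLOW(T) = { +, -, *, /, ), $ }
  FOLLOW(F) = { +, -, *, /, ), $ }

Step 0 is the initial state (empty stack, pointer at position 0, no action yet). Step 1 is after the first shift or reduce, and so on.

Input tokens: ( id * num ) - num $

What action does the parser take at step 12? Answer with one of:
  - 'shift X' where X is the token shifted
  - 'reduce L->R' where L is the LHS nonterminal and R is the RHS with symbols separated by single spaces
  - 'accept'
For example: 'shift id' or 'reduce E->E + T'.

Answer: reduce T->F

Derivation:
Step 1: shift (. Stack=[(] ptr=1 lookahead=id remaining=[id * num ) - num $]
Step 2: shift id. Stack=[( id] ptr=2 lookahead=* remaining=[* num ) - num $]
Step 3: reduce F->id. Stack=[( F] ptr=2 lookahead=* remaining=[* num ) - num $]
Step 4: reduce T->F. Stack=[( T] ptr=2 lookahead=* remaining=[* num ) - num $]
Step 5: shift *. Stack=[( T *] ptr=3 lookahead=num remaining=[num ) - num $]
Step 6: shift num. Stack=[( T * num] ptr=4 lookahead=) remaining=[) - num $]
Step 7: reduce F->num. Stack=[( T * F] ptr=4 lookahead=) remaining=[) - num $]
Step 8: reduce T->T * F. Stack=[( T] ptr=4 lookahead=) remaining=[) - num $]
Step 9: reduce E->T. Stack=[( E] ptr=4 lookahead=) remaining=[) - num $]
Step 10: shift ). Stack=[( E )] ptr=5 lookahead=- remaining=[- num $]
Step 11: reduce F->( E ). Stack=[F] ptr=5 lookahead=- remaining=[- num $]
Step 12: reduce T->F. Stack=[T] ptr=5 lookahead=- remaining=[- num $]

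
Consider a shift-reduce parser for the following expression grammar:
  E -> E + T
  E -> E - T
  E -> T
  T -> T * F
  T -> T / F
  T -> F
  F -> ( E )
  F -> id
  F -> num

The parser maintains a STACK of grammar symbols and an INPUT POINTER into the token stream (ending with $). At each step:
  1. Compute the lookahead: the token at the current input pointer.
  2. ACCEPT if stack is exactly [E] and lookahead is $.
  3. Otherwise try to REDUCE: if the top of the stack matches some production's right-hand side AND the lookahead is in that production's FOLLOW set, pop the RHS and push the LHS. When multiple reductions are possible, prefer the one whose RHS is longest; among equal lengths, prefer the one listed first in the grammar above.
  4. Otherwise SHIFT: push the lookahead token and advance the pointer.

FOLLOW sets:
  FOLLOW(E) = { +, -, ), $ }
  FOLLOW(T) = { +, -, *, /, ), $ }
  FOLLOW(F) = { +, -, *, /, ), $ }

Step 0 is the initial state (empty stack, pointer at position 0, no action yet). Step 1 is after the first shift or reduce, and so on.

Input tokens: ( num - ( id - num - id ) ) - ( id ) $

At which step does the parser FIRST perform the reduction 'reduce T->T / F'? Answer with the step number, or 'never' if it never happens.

Step 1: shift (. Stack=[(] ptr=1 lookahead=num remaining=[num - ( id - num - id ) ) - ( id ) $]
Step 2: shift num. Stack=[( num] ptr=2 lookahead=- remaining=[- ( id - num - id ) ) - ( id ) $]
Step 3: reduce F->num. Stack=[( F] ptr=2 lookahead=- remaining=[- ( id - num - id ) ) - ( id ) $]
Step 4: reduce T->F. Stack=[( T] ptr=2 lookahead=- remaining=[- ( id - num - id ) ) - ( id ) $]
Step 5: reduce E->T. Stack=[( E] ptr=2 lookahead=- remaining=[- ( id - num - id ) ) - ( id ) $]
Step 6: shift -. Stack=[( E -] ptr=3 lookahead=( remaining=[( id - num - id ) ) - ( id ) $]
Step 7: shift (. Stack=[( E - (] ptr=4 lookahead=id remaining=[id - num - id ) ) - ( id ) $]
Step 8: shift id. Stack=[( E - ( id] ptr=5 lookahead=- remaining=[- num - id ) ) - ( id ) $]
Step 9: reduce F->id. Stack=[( E - ( F] ptr=5 lookahead=- remaining=[- num - id ) ) - ( id ) $]
Step 10: reduce T->F. Stack=[( E - ( T] ptr=5 lookahead=- remaining=[- num - id ) ) - ( id ) $]
Step 11: reduce E->T. Stack=[( E - ( E] ptr=5 lookahead=- remaining=[- num - id ) ) - ( id ) $]
Step 12: shift -. Stack=[( E - ( E -] ptr=6 lookahead=num remaining=[num - id ) ) - ( id ) $]
Step 13: shift num. Stack=[( E - ( E - num] ptr=7 lookahead=- remaining=[- id ) ) - ( id ) $]
Step 14: reduce F->num. Stack=[( E - ( E - F] ptr=7 lookahead=- remaining=[- id ) ) - ( id ) $]
Step 15: reduce T->F. Stack=[( E - ( E - T] ptr=7 lookahead=- remaining=[- id ) ) - ( id ) $]
Step 16: reduce E->E - T. Stack=[( E - ( E] ptr=7 lookahead=- remaining=[- id ) ) - ( id ) $]
Step 17: shift -. Stack=[( E - ( E -] ptr=8 lookahead=id remaining=[id ) ) - ( id ) $]
Step 18: shift id. Stack=[( E - ( E - id] ptr=9 lookahead=) remaining=[) ) - ( id ) $]
Step 19: reduce F->id. Stack=[( E - ( E - F] ptr=9 lookahead=) remaining=[) ) - ( id ) $]
Step 20: reduce T->F. Stack=[( E - ( E - T] ptr=9 lookahead=) remaining=[) ) - ( id ) $]
Step 21: reduce E->E - T. Stack=[( E - ( E] ptr=9 lookahead=) remaining=[) ) - ( id ) $]
Step 22: shift ). Stack=[( E - ( E )] ptr=10 lookahead=) remaining=[) - ( id ) $]
Step 23: reduce F->( E ). Stack=[( E - F] ptr=10 lookahead=) remaining=[) - ( id ) $]
Step 24: reduce T->F. Stack=[( E - T] ptr=10 lookahead=) remaining=[) - ( id ) $]
Step 25: reduce E->E - T. Stack=[( E] ptr=10 lookahead=) remaining=[) - ( id ) $]
Step 26: shift ). Stack=[( E )] ptr=11 lookahead=- remaining=[- ( id ) $]
Step 27: reduce F->( E ). Stack=[F] ptr=11 lookahead=- remaining=[- ( id ) $]
Step 28: reduce T->F. Stack=[T] ptr=11 lookahead=- remaining=[- ( id ) $]
Step 29: reduce E->T. Stack=[E] ptr=11 lookahead=- remaining=[- ( id ) $]
Step 30: shift -. Stack=[E -] ptr=12 lookahead=( remaining=[( id ) $]
Step 31: shift (. Stack=[E - (] ptr=13 lookahead=id remaining=[id ) $]
Step 32: shift id. Stack=[E - ( id] ptr=14 lookahead=) remaining=[) $]
Step 33: reduce F->id. Stack=[E - ( F] ptr=14 lookahead=) remaining=[) $]
Step 34: reduce T->F. Stack=[E - ( T] ptr=14 lookahead=) remaining=[) $]
Step 35: reduce E->T. Stack=[E - ( E] ptr=14 lookahead=) remaining=[) $]
Step 36: shift ). Stack=[E - ( E )] ptr=15 lookahead=$ remaining=[$]
Step 37: reduce F->( E ). Stack=[E - F] ptr=15 lookahead=$ remaining=[$]
Step 38: reduce T->F. Stack=[E - T] ptr=15 lookahead=$ remaining=[$]
Step 39: reduce E->E - T. Stack=[E] ptr=15 lookahead=$ remaining=[$]
Step 40: accept. Stack=[E] ptr=15 lookahead=$ remaining=[$]

Answer: never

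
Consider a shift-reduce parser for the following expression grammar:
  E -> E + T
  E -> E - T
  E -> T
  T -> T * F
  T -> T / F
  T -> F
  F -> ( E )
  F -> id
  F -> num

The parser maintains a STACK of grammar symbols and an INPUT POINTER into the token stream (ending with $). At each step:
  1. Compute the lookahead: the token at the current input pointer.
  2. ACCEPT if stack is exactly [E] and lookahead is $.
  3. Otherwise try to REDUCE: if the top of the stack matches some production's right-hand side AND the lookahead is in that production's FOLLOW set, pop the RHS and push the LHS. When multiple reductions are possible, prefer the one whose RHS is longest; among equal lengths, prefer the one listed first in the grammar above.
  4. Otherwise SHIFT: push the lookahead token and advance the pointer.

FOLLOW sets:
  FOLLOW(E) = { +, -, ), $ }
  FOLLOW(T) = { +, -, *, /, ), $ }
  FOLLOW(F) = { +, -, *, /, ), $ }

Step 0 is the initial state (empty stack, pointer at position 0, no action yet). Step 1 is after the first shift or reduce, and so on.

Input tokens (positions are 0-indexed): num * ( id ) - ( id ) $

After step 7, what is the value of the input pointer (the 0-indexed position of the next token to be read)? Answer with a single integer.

Answer: 4

Derivation:
Step 1: shift num. Stack=[num] ptr=1 lookahead=* remaining=[* ( id ) - ( id ) $]
Step 2: reduce F->num. Stack=[F] ptr=1 lookahead=* remaining=[* ( id ) - ( id ) $]
Step 3: reduce T->F. Stack=[T] ptr=1 lookahead=* remaining=[* ( id ) - ( id ) $]
Step 4: shift *. Stack=[T *] ptr=2 lookahead=( remaining=[( id ) - ( id ) $]
Step 5: shift (. Stack=[T * (] ptr=3 lookahead=id remaining=[id ) - ( id ) $]
Step 6: shift id. Stack=[T * ( id] ptr=4 lookahead=) remaining=[) - ( id ) $]
Step 7: reduce F->id. Stack=[T * ( F] ptr=4 lookahead=) remaining=[) - ( id ) $]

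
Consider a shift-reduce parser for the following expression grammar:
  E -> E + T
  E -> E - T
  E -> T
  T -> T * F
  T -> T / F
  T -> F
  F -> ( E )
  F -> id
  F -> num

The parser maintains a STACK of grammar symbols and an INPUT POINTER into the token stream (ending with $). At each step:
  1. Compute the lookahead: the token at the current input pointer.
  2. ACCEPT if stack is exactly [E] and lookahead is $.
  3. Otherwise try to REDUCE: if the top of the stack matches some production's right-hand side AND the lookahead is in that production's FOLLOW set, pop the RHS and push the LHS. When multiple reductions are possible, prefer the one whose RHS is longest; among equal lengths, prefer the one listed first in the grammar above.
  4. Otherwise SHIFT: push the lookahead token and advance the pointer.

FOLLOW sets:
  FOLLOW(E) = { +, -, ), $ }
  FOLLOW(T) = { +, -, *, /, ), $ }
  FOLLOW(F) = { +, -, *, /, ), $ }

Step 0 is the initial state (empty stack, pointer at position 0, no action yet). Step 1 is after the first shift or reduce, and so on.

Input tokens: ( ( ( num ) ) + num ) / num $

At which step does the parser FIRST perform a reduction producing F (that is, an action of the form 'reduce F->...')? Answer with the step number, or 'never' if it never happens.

Step 1: shift (. Stack=[(] ptr=1 lookahead=( remaining=[( ( num ) ) + num ) / num $]
Step 2: shift (. Stack=[( (] ptr=2 lookahead=( remaining=[( num ) ) + num ) / num $]
Step 3: shift (. Stack=[( ( (] ptr=3 lookahead=num remaining=[num ) ) + num ) / num $]
Step 4: shift num. Stack=[( ( ( num] ptr=4 lookahead=) remaining=[) ) + num ) / num $]
Step 5: reduce F->num. Stack=[( ( ( F] ptr=4 lookahead=) remaining=[) ) + num ) / num $]

Answer: 5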